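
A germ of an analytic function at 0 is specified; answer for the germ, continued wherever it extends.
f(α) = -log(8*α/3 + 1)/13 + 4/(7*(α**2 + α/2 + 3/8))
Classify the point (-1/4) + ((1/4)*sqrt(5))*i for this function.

The denominator factor α**2 + α/2 + 3/8 vanishes at (-1/4) + ((1/4)*sqrt(5))*i and appears to the power 1; the numerator there equals 4/7, nonzero, and no other factor vanishes.
The branch terms are analytic at this point.
Hence a pole whose order is the multiplicity, 1.

The point is a pole of order 1.


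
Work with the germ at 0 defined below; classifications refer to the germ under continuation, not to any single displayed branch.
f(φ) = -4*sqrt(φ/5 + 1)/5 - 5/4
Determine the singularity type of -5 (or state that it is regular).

The term (-4/5)*sqrt(1 - φ/(-5)) has argument 1 - -5/(-5) = 0 at -5: a square-root (algebraic, two-sheeted) branch point; the remaining terms are analytic or single-valued there.

The point is an algebraic (square-root) branch point.


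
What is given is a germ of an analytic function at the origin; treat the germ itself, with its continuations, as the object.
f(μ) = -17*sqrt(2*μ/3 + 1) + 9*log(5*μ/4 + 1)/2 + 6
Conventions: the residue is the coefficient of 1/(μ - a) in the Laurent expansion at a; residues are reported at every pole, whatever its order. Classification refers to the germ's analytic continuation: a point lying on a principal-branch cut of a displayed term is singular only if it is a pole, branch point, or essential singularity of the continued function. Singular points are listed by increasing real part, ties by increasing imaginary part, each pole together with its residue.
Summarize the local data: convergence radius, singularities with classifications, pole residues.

Branch term (9/2)*log(1 - μ/(-4/5)): its argument vanishes at μ = -4/5, a logarithmic branch point, modulus 4/5.
Branch term (-17)*sqrt(1 - μ/(-3/2)): its argument vanishes at μ = -3/2, a square-root branch point, modulus 3/2.
The radius of convergence is the smallest modulus among the singular points: 4/5.
List the singular points by increasing real part (a conjugate pair: the negative imaginary part first).

Radius of convergence at 0: 4/5.
At -3/2: an algebraic (square-root) branch point.
At -4/5: a logarithmic branch point.


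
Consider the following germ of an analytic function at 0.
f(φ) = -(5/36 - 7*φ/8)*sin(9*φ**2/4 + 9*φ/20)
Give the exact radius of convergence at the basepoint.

The radius of convergence is infinite.

The factor -sin(9*φ**2/4 + 9*φ/20) is entire and contributes no finite singular point.
The polynomial part has no poles.
No finite singular points: the Taylor series at 0 converges everywhere.


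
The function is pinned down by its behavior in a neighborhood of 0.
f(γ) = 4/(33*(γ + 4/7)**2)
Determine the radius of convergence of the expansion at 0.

The radius of convergence is 4/7.

Denominator factor (γ + 4/7)^2: pole of order 2 at -4/7, modulus 4/7.
The radius of convergence is the smallest modulus among the singular points: 4/7.


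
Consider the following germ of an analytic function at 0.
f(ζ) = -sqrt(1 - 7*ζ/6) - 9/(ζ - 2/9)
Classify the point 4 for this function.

Denominator factors: ζ - 2/9 = 34/9 at ζ = 4 — none vanishes.
Branch term sqrt(1 - ζ/(6/7)): argument at 4 is -11/3, nonzero, so 4 is not its branch point (a point on a principal cut is still regular for the continued germ).
So the germ continues analytically to 4.

The point is a regular point.


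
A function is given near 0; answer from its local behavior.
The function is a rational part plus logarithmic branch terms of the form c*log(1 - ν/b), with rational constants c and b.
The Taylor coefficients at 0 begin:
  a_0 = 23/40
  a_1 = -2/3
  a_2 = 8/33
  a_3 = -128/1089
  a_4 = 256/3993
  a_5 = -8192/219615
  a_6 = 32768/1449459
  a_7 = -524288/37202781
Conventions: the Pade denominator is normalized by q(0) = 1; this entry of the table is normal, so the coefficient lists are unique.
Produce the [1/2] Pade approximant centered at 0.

The Pade approximant has numerator coefficients [23/40, -12194/24915]; denominator coefficients [1, 512/1661, -320/4983].

Taylor coefficients needed (read off): a_0 = 23/40, a_1 = -2/3, a_2 = 8/33, a_3 = -128/1089.
Write the denominator as Q(ν) = 1 + q1*ν + q2*ν^2. Requiring Q*f - P = O(ν^4) with deg P <= 1 kills the coefficients of ν^2..ν^3 in Q*f:
  ν^2: a_2 + q1*a_1 + q2*a_0 = 0, i.e. 8/33 + (-2/3)*q1 + (23/40)*q2 = 0.
  ν^3: a_3 + q1*a_2 + q2*a_1 = 0, i.e. -128/1089 + (8/33)*q1 + (-2/3)*q2 = 0.
Solving this linear system: q1 = 512/1661, q2 = -320/4983.
The numerator is Q*f truncated at degree 1: P0 = a_0 = 23/40; P1 = a_1 + q1*a_0 = -12194/24915.


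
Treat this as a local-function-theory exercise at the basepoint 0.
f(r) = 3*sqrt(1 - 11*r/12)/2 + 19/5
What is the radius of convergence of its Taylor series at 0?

Branch term (3/2)*sqrt(1 - r/(12/11)): its argument vanishes at r = 12/11, a square-root branch point, modulus 12/11.
The radius of convergence is the smallest modulus among the singular points: 12/11.

The radius of convergence is 12/11.


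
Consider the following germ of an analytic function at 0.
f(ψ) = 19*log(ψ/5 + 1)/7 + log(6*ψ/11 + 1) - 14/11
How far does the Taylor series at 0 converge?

Branch term (1)*log(1 - ψ/(-11/6)): its argument vanishes at ψ = -11/6, a logarithmic branch point, modulus 11/6.
Branch term (19/7)*log(1 - ψ/(-5)): its argument vanishes at ψ = -5, a logarithmic branch point, modulus 5.
The radius of convergence is the smallest modulus among the singular points: 11/6.

The radius of convergence is 11/6.


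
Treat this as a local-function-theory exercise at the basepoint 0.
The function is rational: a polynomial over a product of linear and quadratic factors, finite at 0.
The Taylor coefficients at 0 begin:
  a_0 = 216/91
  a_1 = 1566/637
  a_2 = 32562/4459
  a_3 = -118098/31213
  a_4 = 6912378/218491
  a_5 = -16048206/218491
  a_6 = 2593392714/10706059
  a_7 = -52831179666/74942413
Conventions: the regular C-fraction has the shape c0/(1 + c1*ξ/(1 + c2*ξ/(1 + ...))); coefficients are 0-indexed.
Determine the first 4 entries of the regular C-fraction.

The regular C-fraction coefficients are [216/91, -29/28, -1571/812, 1708128/318913].

Taylor coefficients (read off): a_0 = 216/91, a_1 = 1566/637, a_2 = 32562/4459, a_3 = -118098/31213.
c0 = a_0 = 216/91. Peel one level at a time: if S = 1 + c*ξ/S' with S'(0) = 1, then c is the ξ-coefficient of S and S' = c*ξ/(S - 1).
S_1 = c0/f = 1 + (-29/28)*ξ + (-1571/784)*ξ^2 + ...; c1 = -29/28.
S_2 = c1*ξ/(S_1 - 1) = 1 + (-1571/812)*ξ + (427032/41209)*ξ^2 + ...; c2 = -1571/812.
S_3 = c2*ξ/(S_2 - 1) = 1 + (1708128/318913)*ξ + ...; c3 = 1708128/318913.


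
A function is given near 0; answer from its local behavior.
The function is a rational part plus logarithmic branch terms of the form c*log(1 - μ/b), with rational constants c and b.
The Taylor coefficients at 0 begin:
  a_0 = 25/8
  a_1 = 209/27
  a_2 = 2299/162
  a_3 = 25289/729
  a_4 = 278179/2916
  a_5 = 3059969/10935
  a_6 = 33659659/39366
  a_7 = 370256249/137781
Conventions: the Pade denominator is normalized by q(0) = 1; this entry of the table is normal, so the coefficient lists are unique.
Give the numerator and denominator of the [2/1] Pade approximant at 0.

The Pade approximant has numerator coefficients [25/8, 11/108, -2299/486]; denominator coefficients [1, -22/9].

Taylor coefficients needed (read off): a_0 = 25/8, a_1 = 209/27, a_2 = 2299/162, a_3 = 25289/729.
Write the denominator as Q(μ) = 1 + q1*μ. Requiring Q*f - P = O(μ^4) with deg P <= 2 kills the coefficients of μ^3..μ^3 in Q*f:
  μ^3: a_3 + q1*a_2 = 0, i.e. 25289/729 + (2299/162)*q1 = 0.
Solving this linear system: q1 = -22/9.
The numerator is Q*f truncated at degree 2: P0 = a_0 = 25/8; P1 = a_1 + q1*a_0 = 11/108; P2 = a_2 + q1*a_1 = -2299/486.


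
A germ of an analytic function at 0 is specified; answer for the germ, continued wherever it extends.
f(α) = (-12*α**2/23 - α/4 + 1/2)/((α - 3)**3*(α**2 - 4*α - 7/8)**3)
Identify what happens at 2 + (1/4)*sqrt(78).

The denominator factor α**2 - 4*α - 7/8 vanishes at 2 + (1/4)*sqrt(78) and appears to the power 3; the numerator there equals -213/46 - (215/368)*sqrt(78), nonzero, and no other factor vanishes.
Hence a pole whose order is the multiplicity, 3.

The point is a pole of order 3.


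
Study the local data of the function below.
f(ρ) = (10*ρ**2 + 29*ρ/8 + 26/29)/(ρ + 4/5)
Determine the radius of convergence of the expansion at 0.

The radius of convergence is 4/5.

Denominator factor (ρ + 4/5): pole of order 1 at -4/5, modulus 4/5.
The radius of convergence is the smallest modulus among the singular points: 4/5.


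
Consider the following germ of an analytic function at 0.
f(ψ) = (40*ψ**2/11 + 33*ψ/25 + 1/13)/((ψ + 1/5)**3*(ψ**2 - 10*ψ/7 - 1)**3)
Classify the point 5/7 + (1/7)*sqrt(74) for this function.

The point is a pole of order 3.

The denominator factor ψ**2 - 10*ψ/7 - 1 vanishes at 5/7 + (1/7)*sqrt(74) and appears to the power 3; the numerator there equals 26648/3185 + (12541/13475)*sqrt(74), nonzero, and no other factor vanishes.
Hence a pole whose order is the multiplicity, 3.


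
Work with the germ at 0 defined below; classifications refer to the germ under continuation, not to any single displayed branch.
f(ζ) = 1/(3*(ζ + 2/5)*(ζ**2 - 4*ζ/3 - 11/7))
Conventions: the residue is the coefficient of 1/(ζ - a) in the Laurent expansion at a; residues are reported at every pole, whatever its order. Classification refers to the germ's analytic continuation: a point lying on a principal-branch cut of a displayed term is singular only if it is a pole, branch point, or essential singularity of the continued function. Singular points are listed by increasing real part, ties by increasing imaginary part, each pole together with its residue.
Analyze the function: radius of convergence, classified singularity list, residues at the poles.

Radius of convergence at 0: 2/5.
At 2/3 - (1/21)*sqrt(889): a pole of order 1; residue 175/922 + (280/58547)*sqrt(889).
At -2/5: a pole of order 1; residue -175/461.
At 2/3 + (1/21)*sqrt(889): a pole of order 1; residue 175/922 - (280/58547)*sqrt(889).

Denominator factor (ζ**2 - 4*ζ/3 - 11/7): discriminant 508/63, real irrational roots 2/3 + (1/21)*sqrt(889) and 2/3 - (1/21)*sqrt(889); poles of order 1, moduli 2/3 + (1/21)*sqrt(889) and -2/3 + (1/21)*sqrt(889).
Denominator factor (ζ + 2/5): pole of order 1 at -2/5, modulus 2/5.
The radius of convergence is the smallest modulus among the singular points: 2/5.
The factor ζ**2 - 4*ζ/3 - 11/7 splits as (ζ - a)(ζ - a') with a = 2/3 - (1/21)*sqrt(889), a' = 2/3 + (1/21)*sqrt(889). At the order-1 pole a set g(ζ) = (ζ - a)*f(ζ) = [1/(3*(ζ + 2/5))] / (ζ - a').
Simple pole: residue = g(a) at a = 2/3 - (1/21)*sqrt(889), which is 175/922 + (280/58547)*sqrt(889).
At the order-1 pole -2/5 set g(ζ) = (ζ - (-2/5))*f(ζ) = 1/(3*(ζ**2 - 4*ζ/3 - 11/7)).
Simple pole: residue = g(a) at a = -2/5, which is -175/461.
The factor ζ**2 - 4*ζ/3 - 11/7 splits as (ζ - a)(ζ - a') with a = 2/3 + (1/21)*sqrt(889), a' = 2/3 - (1/21)*sqrt(889). At the order-1 pole a set g(ζ) = (ζ - a)*f(ζ) = [1/(3*(ζ + 2/5))] / (ζ - a').
Simple pole: residue = g(a) at a = 2/3 + (1/21)*sqrt(889), which is 175/922 - (280/58547)*sqrt(889).
List the singular points by increasing real part (a conjugate pair: the negative imaginary part first).


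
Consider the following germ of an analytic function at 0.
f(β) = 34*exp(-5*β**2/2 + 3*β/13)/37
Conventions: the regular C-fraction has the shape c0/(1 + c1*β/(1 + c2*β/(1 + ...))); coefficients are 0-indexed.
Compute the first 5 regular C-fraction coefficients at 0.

The regular C-fraction coefficients are [34/37, -3/13, 427/39, -178513/16653, -447676503/3963702652].

Taylor coefficients (expand at 0): a_0 = 34/37, a_1 = 102/481, a_2 = -14212/6253, a_3 = -42942/81289, a_4 = 5940157/2113514.
c0 = a_0 = 34/37. Peel one level at a time: if S = 1 + c*β/S' with S'(0) = 1, then c is the β-coefficient of S and S' = c*β/(S - 1).
S_1 = c0/f = 1 + (-3/13)*β + (427/169)*β^2 + ...; c1 = -3/13.
S_2 = c1*β/(S_1 - 1) = 1 + (427/39)*β + (178513/1521)*β^2 + ...; c2 = 427/39.
S_3 = c2*β/(S_2 - 1) = 1 + (-178513/16653)*β + (-149225501/123254404)*β^2 + ...; c3 = -178513/16653.
S_4 = c3*β/(S_3 - 1) = 1 + (-447676503/3963702652)*β + ...; c4 = -447676503/3963702652.


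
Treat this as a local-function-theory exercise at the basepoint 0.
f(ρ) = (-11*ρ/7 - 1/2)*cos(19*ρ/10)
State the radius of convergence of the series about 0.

The factor cos(19*ρ/10) is entire and contributes no finite singular point.
The polynomial part has no poles.
No finite singular points: the Taylor series at 0 converges everywhere.

The radius of convergence is infinite.


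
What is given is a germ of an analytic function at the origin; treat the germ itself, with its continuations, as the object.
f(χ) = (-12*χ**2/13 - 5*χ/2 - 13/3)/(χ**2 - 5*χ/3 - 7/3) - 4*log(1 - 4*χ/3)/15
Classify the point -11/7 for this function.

The point is a regular point.

Denominator factors: χ**2 - 5*χ/3 - 7/3 = 135/49 at χ = -11/7 — none vanishes.
Branch term log(1 - χ/(3/4)): argument at -11/7 is 65/21, nonzero, so -11/7 is not its branch point (a point on a principal cut is still regular for the continued germ).
So the germ continues analytically to -11/7.


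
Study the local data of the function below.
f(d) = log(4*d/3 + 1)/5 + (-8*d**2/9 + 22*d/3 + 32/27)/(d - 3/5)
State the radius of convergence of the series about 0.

Denominator factor (d - 3/5): pole of order 1 at 3/5, modulus 3/5.
Branch term (1/5)*log(1 - d/(-3/4)): its argument vanishes at d = -3/4, a logarithmic branch point, modulus 3/4.
The radius of convergence is the smallest modulus among the singular points: 3/5.

The radius of convergence is 3/5.


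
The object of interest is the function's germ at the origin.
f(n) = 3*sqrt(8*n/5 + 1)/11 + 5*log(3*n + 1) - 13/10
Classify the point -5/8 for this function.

The term (3/11)*sqrt(1 - n/(-5/8)) has argument 1 - -5/8/(-5/8) = 0 at -5/8: a square-root (algebraic, two-sheeted) branch point; the remaining terms are analytic or single-valued there.

The point is an algebraic (square-root) branch point.


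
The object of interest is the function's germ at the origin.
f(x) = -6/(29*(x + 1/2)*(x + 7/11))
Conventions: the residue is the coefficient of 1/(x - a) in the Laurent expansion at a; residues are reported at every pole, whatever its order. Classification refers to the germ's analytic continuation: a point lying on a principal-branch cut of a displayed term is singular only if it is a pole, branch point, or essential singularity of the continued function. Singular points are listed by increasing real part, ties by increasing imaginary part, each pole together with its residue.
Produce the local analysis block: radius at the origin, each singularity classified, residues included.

Denominator factor (x + 1/2): pole of order 1 at -1/2, modulus 1/2.
Denominator factor (x + 7/11): pole of order 1 at -7/11, modulus 7/11.
The radius of convergence is the smallest modulus among the singular points: 1/2.
At the order-1 pole -7/11 set g(x) = (x - (-7/11))*f(x) = -6/(29*(x + 1/2)).
Simple pole: residue = g(a) at a = -7/11, which is 44/29.
At the order-1 pole -1/2 set g(x) = (x - (-1/2))*f(x) = -6/(29*(x + 7/11)).
Simple pole: residue = g(a) at a = -1/2, which is -44/29.
List the singular points by increasing real part (a conjugate pair: the negative imaginary part first).

Radius of convergence at 0: 1/2.
At -7/11: a pole of order 1; residue 44/29.
At -1/2: a pole of order 1; residue -44/29.


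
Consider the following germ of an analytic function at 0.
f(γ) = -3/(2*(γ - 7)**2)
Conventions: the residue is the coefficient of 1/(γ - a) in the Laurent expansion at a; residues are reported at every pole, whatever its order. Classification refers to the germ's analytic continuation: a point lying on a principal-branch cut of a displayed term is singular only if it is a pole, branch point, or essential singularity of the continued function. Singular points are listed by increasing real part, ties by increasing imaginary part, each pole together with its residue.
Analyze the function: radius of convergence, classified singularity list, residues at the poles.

Radius of convergence at 0: 7.
At 7: a pole of order 2; residue 0.

Denominator factor (γ - 7)^2: pole of order 2 at 7, modulus 7.
The radius of convergence is the smallest modulus among the singular points: 7.
At the order-2 pole 7 set g(γ) = (γ - (7))^2*f(γ) = -3/2.
Order-2 pole: residue = g'(a); g'(7) = 0, so the residue is 0.


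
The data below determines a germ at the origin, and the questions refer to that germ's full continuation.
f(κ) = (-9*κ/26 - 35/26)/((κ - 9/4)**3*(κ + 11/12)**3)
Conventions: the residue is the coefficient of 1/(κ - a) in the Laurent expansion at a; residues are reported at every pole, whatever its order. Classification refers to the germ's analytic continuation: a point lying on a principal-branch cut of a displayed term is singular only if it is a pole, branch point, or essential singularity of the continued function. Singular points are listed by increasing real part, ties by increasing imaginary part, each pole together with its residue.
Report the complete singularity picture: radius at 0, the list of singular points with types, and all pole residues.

Denominator factor (κ - 9/4)^3: pole of order 3 at 9/4, modulus 9/4.
Denominator factor (κ + 11/12)^3: pole of order 3 at -11/12, modulus 11/12.
The radius of convergence is the smallest modulus among the singular points: 11/12.
At the order-3 pole -11/12 set g(κ) = (κ - (-11/12))^3*f(κ) = (-9*κ/26 - 35/26)/(κ - 9/4)**3.
Order-3 pole: residue = g''(a)/2; g''(-11/12) = 1912896/32189287, so the residue is 956448/32189287.
At the order-3 pole 9/4 set g(κ) = (κ - (9/4))^3*f(κ) = (-9*κ/26 - 35/26)/(κ + 11/12)**3.
Order-3 pole: residue = g''(a)/2; g''(9/4) = -1912896/32189287, so the residue is -956448/32189287.
List the singular points by increasing real part (a conjugate pair: the negative imaginary part first).

Radius of convergence at 0: 11/12.
At -11/12: a pole of order 3; residue 956448/32189287.
At 9/4: a pole of order 3; residue -956448/32189287.


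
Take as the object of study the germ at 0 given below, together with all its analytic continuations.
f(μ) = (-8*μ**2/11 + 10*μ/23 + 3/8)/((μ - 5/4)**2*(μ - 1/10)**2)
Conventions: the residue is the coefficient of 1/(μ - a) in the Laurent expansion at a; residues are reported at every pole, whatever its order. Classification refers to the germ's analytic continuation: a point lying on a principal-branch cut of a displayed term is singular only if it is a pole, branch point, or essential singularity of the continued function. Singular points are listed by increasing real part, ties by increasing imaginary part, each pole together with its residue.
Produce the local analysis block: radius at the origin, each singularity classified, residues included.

Denominator factor (μ - 5/4)^2: pole of order 2 at 5/4, modulus 5/4.
Denominator factor (μ - 1/10)^2: pole of order 2 at 1/10, modulus 1/10.
The radius of convergence is the smallest modulus among the singular points: 1/10.
At the order-2 pole 1/10 set g(μ) = (μ - (1/10))^2*f(μ) = (-8*μ**2/11 + 10*μ/23 + 3/8)/(μ - 5/4)**2.
Order-2 pole: residue = g'(a); g'(1/10) = 2338000/3078251, so the residue is 2338000/3078251.
At the order-2 pole 5/4 set g(μ) = (μ - (5/4))^2*f(μ) = (-8*μ**2/11 + 10*μ/23 + 3/8)/(μ - 1/10)**2.
Order-2 pole: residue = g'(a); g'(5/4) = -2338000/3078251, so the residue is -2338000/3078251.
List the singular points by increasing real part (a conjugate pair: the negative imaginary part first).

Radius of convergence at 0: 1/10.
At 1/10: a pole of order 2; residue 2338000/3078251.
At 5/4: a pole of order 2; residue -2338000/3078251.


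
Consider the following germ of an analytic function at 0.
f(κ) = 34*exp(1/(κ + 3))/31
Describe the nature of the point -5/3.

There is no denominator, hence no pole anywhere.
The essential point of exp(1/(κ - (-3))) is -3, not -5/3.
So the germ continues analytically to -5/3.

The point is a regular point.


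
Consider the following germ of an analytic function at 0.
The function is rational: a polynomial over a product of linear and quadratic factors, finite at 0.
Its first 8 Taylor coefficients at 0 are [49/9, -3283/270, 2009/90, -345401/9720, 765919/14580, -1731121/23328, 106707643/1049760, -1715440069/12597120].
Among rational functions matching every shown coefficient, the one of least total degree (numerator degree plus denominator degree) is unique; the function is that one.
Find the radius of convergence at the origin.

No rational of total degree below 4 reproduces all 8 coefficients; solving the [2/2] Pade equations on them gives f(k) = (k**2 + 2*k/5 + 4)/(k + 6/7)**2, whose expansion matches every shown term.
Denominator factor (k + 6/7)^2: pole of order 2 at -6/7, modulus 6/7.
The radius of convergence is the smallest modulus among the singular points: 6/7.

The radius of convergence is 6/7.


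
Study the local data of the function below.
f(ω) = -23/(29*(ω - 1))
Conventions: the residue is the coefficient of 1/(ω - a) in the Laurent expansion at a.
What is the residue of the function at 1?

The residue is -23/29.

At the order-1 pole 1 set g(ω) = (ω - (1))*f(ω) = -23/29.
Simple pole: residue = g(a) at a = 1, which is -23/29.


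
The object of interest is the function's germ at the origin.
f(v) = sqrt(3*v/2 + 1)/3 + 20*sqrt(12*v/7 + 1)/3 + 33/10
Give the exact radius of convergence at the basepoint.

The radius of convergence is 7/12.

Branch term (1/3)*sqrt(1 - v/(-2/3)): its argument vanishes at v = -2/3, a square-root branch point, modulus 2/3.
Branch term (20/3)*sqrt(1 - v/(-7/12)): its argument vanishes at v = -7/12, a square-root branch point, modulus 7/12.
The radius of convergence is the smallest modulus among the singular points: 7/12.


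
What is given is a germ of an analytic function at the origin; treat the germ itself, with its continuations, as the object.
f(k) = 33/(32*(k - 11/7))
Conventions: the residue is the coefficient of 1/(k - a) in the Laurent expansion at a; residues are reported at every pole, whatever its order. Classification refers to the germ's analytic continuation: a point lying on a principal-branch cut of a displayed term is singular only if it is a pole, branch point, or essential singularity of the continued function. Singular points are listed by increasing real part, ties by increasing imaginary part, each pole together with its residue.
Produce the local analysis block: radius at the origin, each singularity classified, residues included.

Radius of convergence at 0: 11/7.
At 11/7: a pole of order 1; residue 33/32.

Denominator factor (k - 11/7): pole of order 1 at 11/7, modulus 11/7.
The radius of convergence is the smallest modulus among the singular points: 11/7.
At the order-1 pole 11/7 set g(k) = (k - (11/7))*f(k) = 33/32.
Simple pole: residue = g(a) at a = 11/7, which is 33/32.


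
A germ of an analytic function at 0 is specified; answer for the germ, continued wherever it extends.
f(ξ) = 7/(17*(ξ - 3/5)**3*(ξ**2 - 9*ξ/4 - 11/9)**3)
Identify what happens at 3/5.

The denominator factor ξ - 3/5 vanishes at 3/5 and appears to the power 3; the numerator there equals 7/17, nonzero, and no other factor vanishes.
Hence a pole whose order is the multiplicity, 3.

The point is a pole of order 3.


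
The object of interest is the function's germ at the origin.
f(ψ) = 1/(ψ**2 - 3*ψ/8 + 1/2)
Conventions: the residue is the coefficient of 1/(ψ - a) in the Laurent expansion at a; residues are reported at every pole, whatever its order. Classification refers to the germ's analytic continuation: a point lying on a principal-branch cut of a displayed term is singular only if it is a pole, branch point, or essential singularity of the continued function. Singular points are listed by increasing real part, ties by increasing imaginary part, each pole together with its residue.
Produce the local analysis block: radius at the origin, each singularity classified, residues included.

Denominator factor (ψ**2 - 3*ψ/8 + 1/2): discriminant -119/64, complex-conjugate roots (3/16) + ((1/16)*sqrt(119))*i and (3/16) - ((1/16)*sqrt(119))*i; poles of order 1, moduli (1/2)*sqrt(2) and (1/2)*sqrt(2).
The radius of convergence is the smallest modulus among the singular points: (1/2)*sqrt(2).
The factor ψ**2 - 3*ψ/8 + 1/2 splits as (ψ - a)(ψ - a') with a = (3/16) - ((1/16)*sqrt(119))*i, a' = (3/16) + ((1/16)*sqrt(119))*i. At the order-1 pole a set g(ψ) = (ψ - a)*f(ψ) = [1] / (ψ - a').
Simple pole: residue = g(a) at a = (3/16) - ((1/16)*sqrt(119))*i, which is ((8/119)*sqrt(119))*i.
The factor ψ**2 - 3*ψ/8 + 1/2 splits as (ψ - a)(ψ - a') with a = (3/16) + ((1/16)*sqrt(119))*i, a' = (3/16) - ((1/16)*sqrt(119))*i. At the order-1 pole a set g(ψ) = (ψ - a)*f(ψ) = [1] / (ψ - a').
Simple pole: residue = g(a) at a = (3/16) + ((1/16)*sqrt(119))*i, which is -((8/119)*sqrt(119))*i.
List the singular points by increasing real part (a conjugate pair: the negative imaginary part first).

Radius of convergence at 0: (1/2)*sqrt(2).
At (3/16) - ((1/16)*sqrt(119))*i: a pole of order 1; residue ((8/119)*sqrt(119))*i.
At (3/16) + ((1/16)*sqrt(119))*i: a pole of order 1; residue -((8/119)*sqrt(119))*i.


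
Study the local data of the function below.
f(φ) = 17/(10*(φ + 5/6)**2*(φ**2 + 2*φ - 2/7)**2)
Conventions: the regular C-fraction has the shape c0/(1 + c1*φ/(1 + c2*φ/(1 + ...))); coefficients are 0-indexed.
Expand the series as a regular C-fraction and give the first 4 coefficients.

The regular C-fraction coefficients are [7497/250, -58/5, 123/145, -500203/35670].

Taylor coefficients (expand at 0): a_0 = 7497/250, a_1 = 217413/625, a_2 = 11687823/3125, a_3 = 1127331387/31250.
c0 = a_0 = 7497/250. Peel one level at a time: if S = 1 + c*φ/S' with S'(0) = 1, then c is the φ-coefficient of S and S' = c*φ/(S - 1).
S_1 = c0/f = 1 + (-58/5)*φ + (246/25)*φ^2 + ...; c1 = -58/5.
S_2 = c1*φ/(S_1 - 1) = 1 + (123/145)*φ + (500203/42050)*φ^2 + ...; c2 = 123/145.
S_3 = c2*φ/(S_2 - 1) = 1 + (-500203/35670)*φ + ...; c3 = -500203/35670.


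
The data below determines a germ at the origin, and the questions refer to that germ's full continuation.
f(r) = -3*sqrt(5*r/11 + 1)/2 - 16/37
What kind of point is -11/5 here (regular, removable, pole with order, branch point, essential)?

The term (-3/2)*sqrt(1 - r/(-11/5)) has argument 1 - -11/5/(-11/5) = 0 at -11/5: a square-root (algebraic, two-sheeted) branch point; the remaining terms are analytic or single-valued there.

The point is an algebraic (square-root) branch point.


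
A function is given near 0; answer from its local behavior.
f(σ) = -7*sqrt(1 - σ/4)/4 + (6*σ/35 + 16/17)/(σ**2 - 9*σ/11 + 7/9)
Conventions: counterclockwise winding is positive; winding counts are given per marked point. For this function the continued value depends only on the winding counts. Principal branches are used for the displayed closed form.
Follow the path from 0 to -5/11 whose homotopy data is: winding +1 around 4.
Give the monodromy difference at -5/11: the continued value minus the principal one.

Continued minus principal equals (49/44)*sqrt(11).

The rational part is single-valued and drops out of the difference; each branch term changes only by its own monodromy.
(-7/4)*sqrt(1 - σ/(4)): winding +1 is odd, the square root flips sign, contributing -2*(-7/4)*sqrt(1 - (-5/11)/(4)) = -2*(-7/4)*sqrt(49/44) = (49/44)*sqrt(11).
Summing the contributions at σ = -5/11 gives (49/44)*sqrt(11).


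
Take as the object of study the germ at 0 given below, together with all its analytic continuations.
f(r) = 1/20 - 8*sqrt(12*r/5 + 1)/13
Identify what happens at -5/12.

The term (-8/13)*sqrt(1 - r/(-5/12)) has argument 1 - -5/12/(-5/12) = 0 at -5/12: a square-root (algebraic, two-sheeted) branch point; the remaining terms are analytic or single-valued there.

The point is an algebraic (square-root) branch point.


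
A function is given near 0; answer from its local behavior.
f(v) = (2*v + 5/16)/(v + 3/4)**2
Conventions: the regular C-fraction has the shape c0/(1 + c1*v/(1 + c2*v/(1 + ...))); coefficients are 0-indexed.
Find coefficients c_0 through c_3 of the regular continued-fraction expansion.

The regular C-fraction coefficients are [5/9, -56/15, 722/105, -10/21].

Taylor coefficients (expand at 0): a_0 = 5/9, a_1 = 56/27, a_2 = -176/27, a_3 = 3328/243.
c0 = a_0 = 5/9. Peel one level at a time: if S = 1 + c*v/S' with S'(0) = 1, then c is the v-coefficient of S and S' = c*v/(S - 1).
S_1 = c0/f = 1 + (-56/15)*v + (5776/225)*v^2 + ...; c1 = -56/15.
S_2 = c1*v/(S_1 - 1) = 1 + (722/105)*v + (1444/441)*v^2 + ...; c2 = 722/105.
S_3 = c2*v/(S_2 - 1) = 1 + (-10/21)*v + ...; c3 = -10/21.


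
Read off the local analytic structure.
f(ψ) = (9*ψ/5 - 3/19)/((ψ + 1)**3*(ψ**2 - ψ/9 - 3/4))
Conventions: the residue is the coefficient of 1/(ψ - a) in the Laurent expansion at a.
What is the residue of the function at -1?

The residue is -5892048/41743.

At the order-3 pole -1 set g(ψ) = (ψ - (-1))^3*f(ψ) = (9*ψ/5 - 3/19)/(ψ**2 - ψ/9 - 3/4).
Order-3 pole: residue = g''(a)/2; g''(-1) = -11784096/41743, so the residue is -5892048/41743.


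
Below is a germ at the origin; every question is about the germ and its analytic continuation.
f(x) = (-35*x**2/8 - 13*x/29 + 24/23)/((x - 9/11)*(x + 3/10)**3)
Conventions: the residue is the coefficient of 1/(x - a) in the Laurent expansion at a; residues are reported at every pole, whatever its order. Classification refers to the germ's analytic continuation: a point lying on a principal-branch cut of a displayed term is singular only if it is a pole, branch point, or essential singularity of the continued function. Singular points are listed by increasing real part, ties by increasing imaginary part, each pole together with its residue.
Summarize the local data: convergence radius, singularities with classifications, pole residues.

Denominator factor (x + 3/10)^3: pole of order 3 at -3/10, modulus 3/10.
Denominator factor (x - 9/11): pole of order 1 at 9/11, modulus 9/11.
The radius of convergence is the smallest modulus among the singular points: 3/10.
At the order-3 pole -3/10 set g(x) = (x - (-3/10))^3*f(x) = (-35*x**2/8 - 13*x/29 + 24/23)/(x - 9/11).
Order-3 pole: residue = g''(a)/2; g''(-3/10) = 1332856250/413732763, so the residue is 666428125/413732763.
At the order-1 pole 9/11 set g(x) = (x - (9/11))*f(x) = (-35*x**2/8 - 13*x/29 + 24/23)/(x + 3/10)**3.
Simple pole: residue = g(a) at a = 9/11, which is -666428125/413732763.
List the singular points by increasing real part (a conjugate pair: the negative imaginary part first).

Radius of convergence at 0: 3/10.
At -3/10: a pole of order 3; residue 666428125/413732763.
At 9/11: a pole of order 1; residue -666428125/413732763.


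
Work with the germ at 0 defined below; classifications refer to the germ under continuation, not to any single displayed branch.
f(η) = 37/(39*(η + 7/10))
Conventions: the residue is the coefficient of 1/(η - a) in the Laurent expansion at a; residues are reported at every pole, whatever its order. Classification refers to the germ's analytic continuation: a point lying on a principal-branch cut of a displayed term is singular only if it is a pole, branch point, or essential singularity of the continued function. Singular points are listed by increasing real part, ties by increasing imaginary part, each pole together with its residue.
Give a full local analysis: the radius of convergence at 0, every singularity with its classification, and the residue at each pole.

Radius of convergence at 0: 7/10.
At -7/10: a pole of order 1; residue 37/39.

Denominator factor (η + 7/10): pole of order 1 at -7/10, modulus 7/10.
The radius of convergence is the smallest modulus among the singular points: 7/10.
At the order-1 pole -7/10 set g(η) = (η - (-7/10))*f(η) = 37/39.
Simple pole: residue = g(a) at a = -7/10, which is 37/39.


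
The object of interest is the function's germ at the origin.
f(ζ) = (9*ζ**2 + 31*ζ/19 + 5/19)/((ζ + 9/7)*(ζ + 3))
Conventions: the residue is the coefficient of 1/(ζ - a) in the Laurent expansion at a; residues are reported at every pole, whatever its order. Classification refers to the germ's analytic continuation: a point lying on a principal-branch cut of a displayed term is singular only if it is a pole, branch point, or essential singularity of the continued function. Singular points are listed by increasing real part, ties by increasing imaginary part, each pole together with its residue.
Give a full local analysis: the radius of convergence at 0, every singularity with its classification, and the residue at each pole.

Radius of convergence at 0: 9/7.
At -3: a pole of order 1; residue -10157/228.
At -9/7: a pole of order 1; residue 12143/1596.

Denominator factor (ζ + 9/7): pole of order 1 at -9/7, modulus 9/7.
Denominator factor (ζ + 3): pole of order 1 at -3, modulus 3.
The radius of convergence is the smallest modulus among the singular points: 9/7.
At the order-1 pole -3 set g(ζ) = (ζ - (-3))*f(ζ) = (9*ζ**2 + 31*ζ/19 + 5/19)/(ζ + 9/7).
Simple pole: residue = g(a) at a = -3, which is -10157/228.
At the order-1 pole -9/7 set g(ζ) = (ζ - (-9/7))*f(ζ) = (9*ζ**2 + 31*ζ/19 + 5/19)/(ζ + 3).
Simple pole: residue = g(a) at a = -9/7, which is 12143/1596.
List the singular points by increasing real part (a conjugate pair: the negative imaginary part first).


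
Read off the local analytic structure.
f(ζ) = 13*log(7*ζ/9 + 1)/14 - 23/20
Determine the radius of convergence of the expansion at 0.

The radius of convergence is 9/7.

Branch term (13/14)*log(1 - ζ/(-9/7)): its argument vanishes at ζ = -9/7, a logarithmic branch point, modulus 9/7.
The radius of convergence is the smallest modulus among the singular points: 9/7.


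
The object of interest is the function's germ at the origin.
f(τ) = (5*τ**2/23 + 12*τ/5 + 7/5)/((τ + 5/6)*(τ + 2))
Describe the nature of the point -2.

The denominator factor τ + 2 vanishes at -2 and appears to the power 1; the numerator there equals -291/115, nonzero, and no other factor vanishes.
Hence a pole whose order is the multiplicity, 1.

The point is a pole of order 1.


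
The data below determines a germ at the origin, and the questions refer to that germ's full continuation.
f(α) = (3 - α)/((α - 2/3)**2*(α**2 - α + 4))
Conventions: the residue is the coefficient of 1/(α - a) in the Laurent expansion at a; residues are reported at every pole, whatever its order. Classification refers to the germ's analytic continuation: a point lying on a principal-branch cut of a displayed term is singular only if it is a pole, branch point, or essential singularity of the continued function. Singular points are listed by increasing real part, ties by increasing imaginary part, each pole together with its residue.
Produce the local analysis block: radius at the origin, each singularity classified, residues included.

Radius of convergence at 0: 2/3.
At (1/2) - ((1/2)*sqrt(15))*i: a pole of order 1; residue (369/2312) - ((87/2312)*sqrt(15))*i.
At (1/2) + ((1/2)*sqrt(15))*i: a pole of order 1; residue (369/2312) + ((87/2312)*sqrt(15))*i.
At 2/3: a pole of order 2; residue -369/1156.


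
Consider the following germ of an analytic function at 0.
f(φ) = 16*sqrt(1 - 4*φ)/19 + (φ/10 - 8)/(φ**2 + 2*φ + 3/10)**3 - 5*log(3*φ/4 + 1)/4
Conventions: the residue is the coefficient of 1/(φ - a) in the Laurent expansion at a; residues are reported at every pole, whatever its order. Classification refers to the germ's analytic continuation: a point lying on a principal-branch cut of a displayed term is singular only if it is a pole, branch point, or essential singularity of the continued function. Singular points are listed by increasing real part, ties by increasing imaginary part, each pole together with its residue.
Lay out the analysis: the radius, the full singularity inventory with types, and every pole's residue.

Denominator factor (φ**2 + 2*φ + 3/10)^3: discriminant 14/5, real irrational roots -1 + (1/10)*sqrt(70) and -1 - (1/10)*sqrt(70); poles of order 3, moduli 1 - (1/10)*sqrt(70) and 1 + (1/10)*sqrt(70).
Branch term (-5/4)*log(1 - φ/(-4/3)): its argument vanishes at φ = -4/3, a logarithmic branch point, modulus 4/3.
Branch term (16/19)*sqrt(1 - φ/(1/4)): its argument vanishes at φ = 1/4, a square-root branch point, modulus 1/4.
The radius of convergence is the smallest modulus among the singular points: 1 - (1/10)*sqrt(70).
The branch terms are analytic at -1 - (1/10)*sqrt(70) and contribute nothing to the residue; only the rational part matters.
The factor φ**2 + 2*φ + 3/10 splits as (φ - a)(φ - a') with a = -1 - (1/10)*sqrt(70), a' = -1 + (1/10)*sqrt(70). At the order-3 pole a set g(φ) = (φ - a)^3*(rational part) = [φ/10 - 8] / (φ - a')^3.
Order-3 pole: residue = g''(a)/2; g''(-1 - (1/10)*sqrt(70)) = (1215/1372)*sqrt(70), so the residue is (1215/2744)*sqrt(70).
The branch terms are analytic at -1 + (1/10)*sqrt(70) and contribute nothing to the residue; only the rational part matters.
The factor φ**2 + 2*φ + 3/10 splits as (φ - a)(φ - a') with a = -1 + (1/10)*sqrt(70), a' = -1 - (1/10)*sqrt(70). At the order-3 pole a set g(φ) = (φ - a)^3*(rational part) = [φ/10 - 8] / (φ - a')^3.
Order-3 pole: residue = g''(a)/2; g''(-1 + (1/10)*sqrt(70)) = -(1215/1372)*sqrt(70), so the residue is -(1215/2744)*sqrt(70).
List the singular points by increasing real part (a conjugate pair: the negative imaginary part first).

Radius of convergence at 0: 1 - (1/10)*sqrt(70).
At -1 - (1/10)*sqrt(70): a pole of order 3; residue (1215/2744)*sqrt(70).
At -4/3: a logarithmic branch point.
At -1 + (1/10)*sqrt(70): a pole of order 3; residue -(1215/2744)*sqrt(70).
At 1/4: an algebraic (square-root) branch point.


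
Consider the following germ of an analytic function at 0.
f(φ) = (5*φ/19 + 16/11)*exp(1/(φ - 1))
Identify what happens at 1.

The point is an essential singularity.

The exponent 1/(φ - (1)) has a pole at 1, so exp(1/(φ - (1))) takes every nonzero value near it: an essential singularity (not a pole of any order).


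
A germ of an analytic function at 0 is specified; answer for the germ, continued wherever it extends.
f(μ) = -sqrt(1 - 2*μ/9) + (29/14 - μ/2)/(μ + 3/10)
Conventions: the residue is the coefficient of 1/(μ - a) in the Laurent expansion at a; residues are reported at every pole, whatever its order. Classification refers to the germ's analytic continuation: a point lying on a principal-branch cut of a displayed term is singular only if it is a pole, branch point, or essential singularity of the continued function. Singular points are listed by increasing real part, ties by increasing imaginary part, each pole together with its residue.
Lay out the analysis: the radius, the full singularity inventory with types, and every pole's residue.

Radius of convergence at 0: 3/10.
At -3/10: a pole of order 1; residue 311/140.
At 9/2: an algebraic (square-root) branch point.

Denominator factor (μ + 3/10): pole of order 1 at -3/10, modulus 3/10.
Branch term (-1)*sqrt(1 - μ/(9/2)): its argument vanishes at μ = 9/2, a square-root branch point, modulus 9/2.
The radius of convergence is the smallest modulus among the singular points: 3/10.
The branch term is analytic at -3/10 and contributes nothing to the residue; only the rational part matters.
At the order-1 pole -3/10 set g(μ) = (μ - (-3/10))*(rational part) = 29/14 - μ/2.
Simple pole: residue = g(a) at a = -3/10, which is 311/140.
List the singular points by increasing real part (a conjugate pair: the negative imaginary part first).


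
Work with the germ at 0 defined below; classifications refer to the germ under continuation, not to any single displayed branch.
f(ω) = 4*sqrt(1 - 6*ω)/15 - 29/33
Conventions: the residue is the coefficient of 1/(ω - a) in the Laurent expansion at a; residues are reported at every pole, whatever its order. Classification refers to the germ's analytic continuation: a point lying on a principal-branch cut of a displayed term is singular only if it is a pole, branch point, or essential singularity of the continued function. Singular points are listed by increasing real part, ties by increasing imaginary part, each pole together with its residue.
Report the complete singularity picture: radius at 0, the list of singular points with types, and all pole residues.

Branch term (4/15)*sqrt(1 - ω/(1/6)): its argument vanishes at ω = 1/6, a square-root branch point, modulus 1/6.
The radius of convergence is the smallest modulus among the singular points: 1/6.

Radius of convergence at 0: 1/6.
At 1/6: an algebraic (square-root) branch point.
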